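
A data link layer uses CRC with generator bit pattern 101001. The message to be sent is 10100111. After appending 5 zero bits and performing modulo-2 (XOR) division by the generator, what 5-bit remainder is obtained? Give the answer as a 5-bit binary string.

11011

Append 5 zeros: 1010011100000. Divide by 101001 (XOR where the leading bit is 1):
  pos 0: 101001 XOR 101001 = 000000
  pos 6: 110000 XOR 101001 = 011001
  pos 7: 110010 XOR 101001 = 011011
Remainder (last 5 bits) = 11011. This is the CRC / FCS.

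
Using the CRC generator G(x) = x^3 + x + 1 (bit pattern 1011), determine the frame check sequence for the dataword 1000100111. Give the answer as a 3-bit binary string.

Append 3 zeros: 1000100111000. Divide by 1011 (XOR where the leading bit is 1):
  pos 0: 1000 XOR 1011 = 0011
  pos 2: 1110 XOR 1011 = 0101
  pos 3: 1010 XOR 1011 = 0001
  pos 6: 1111 XOR 1011 = 0100
  pos 7: 1000 XOR 1011 = 0011
  pos 9: 1100 XOR 1011 = 0111
Remainder (last 3 bits) = 111. This is the CRC / FCS.

111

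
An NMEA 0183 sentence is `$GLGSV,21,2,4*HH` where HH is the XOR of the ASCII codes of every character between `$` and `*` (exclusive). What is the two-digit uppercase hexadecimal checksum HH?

XOR the ASCII codes of the payload characters:
  'G' = 0x47 → acc = 0x47
  'L' = 0x4C → acc = 0x0B
  'G' = 0x47 → acc = 0x4C
  'S' = 0x53 → acc = 0x1F
  'V' = 0x56 → acc = 0x49
  ',' = 0x2C → acc = 0x65
  '2' = 0x32 → acc = 0x57
  '1' = 0x31 → acc = 0x66
  ',' = 0x2C → acc = 0x4A
  '2' = 0x32 → acc = 0x78
  ',' = 0x2C → acc = 0x54
  '4' = 0x34 → acc = 0x60
Checksum = 0x60.

60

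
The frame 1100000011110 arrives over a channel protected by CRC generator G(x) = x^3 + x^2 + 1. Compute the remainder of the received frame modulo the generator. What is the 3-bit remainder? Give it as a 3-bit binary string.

000

Modulo-2 division of 1100000011110 by 1101:
  pos 0: 1100 XOR 1101 = 0001
  pos 3: 1000 XOR 1101 = 0101
  pos 4: 1010 XOR 1101 = 0111
  pos 5: 1111 XOR 1101 = 0010
  pos 7: 1011 XOR 1101 = 0110
  pos 8: 1101 XOR 1101 = 0000
Remainder = 000 (zero — the frame passes the CRC check).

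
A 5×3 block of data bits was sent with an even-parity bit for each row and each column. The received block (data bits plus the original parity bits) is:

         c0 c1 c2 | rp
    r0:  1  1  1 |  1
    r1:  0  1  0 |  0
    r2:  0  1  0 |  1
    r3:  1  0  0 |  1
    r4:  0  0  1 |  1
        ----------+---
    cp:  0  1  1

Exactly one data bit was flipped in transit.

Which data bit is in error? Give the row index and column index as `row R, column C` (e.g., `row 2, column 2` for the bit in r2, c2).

Recompute each row's even parity and compare to rp:
  r0: data parity 1, sent rp 1 → ok
  r1: data parity 1, sent rp 0 → mismatch
  r2: data parity 1, sent rp 1 → ok
  r3: data parity 1, sent rp 1 → ok
  r4: data parity 1, sent rp 1 → ok
Recompute each column's even parity and compare to cp:
  c0: data parity 0, sent cp 0 → ok
  c1: data parity 1, sent cp 1 → ok
  c2: data parity 0, sent cp 1 → mismatch
Exactly one row (r1) and one column (c2) fail → the flipped bit is at their intersection.

row 1, column 2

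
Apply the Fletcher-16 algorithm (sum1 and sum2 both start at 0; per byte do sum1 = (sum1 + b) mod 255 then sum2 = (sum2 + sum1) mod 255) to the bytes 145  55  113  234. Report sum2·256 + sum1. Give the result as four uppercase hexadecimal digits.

Running sums (mod 255):
  after byte 0 (145): sum1=145, sum2=145
  after byte 1 (55): sum1=200, sum2=90
  after byte 2 (113): sum1=58, sum2=148
  after byte 3 (234): sum1=37, sum2=185
Checksum = sum2·256 + sum1 = 185·256 + 37 = 47397 = 0xB925.

B925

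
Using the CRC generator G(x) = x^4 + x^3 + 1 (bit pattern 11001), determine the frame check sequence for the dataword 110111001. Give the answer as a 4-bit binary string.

Append 4 zeros: 1101110010000. Divide by 11001 (XOR where the leading bit is 1):
  pos 0: 11011 XOR 11001 = 00010
  pos 3: 10100 XOR 11001 = 01101
  pos 4: 11011 XOR 11001 = 00010
  pos 7: 10000 XOR 11001 = 01001
  pos 8: 10010 XOR 11001 = 01011
Remainder (last 4 bits) = 1011. This is the CRC / FCS.

1011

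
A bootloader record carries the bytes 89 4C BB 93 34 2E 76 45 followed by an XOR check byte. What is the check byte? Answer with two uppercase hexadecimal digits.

XOR the bytes together:
  start with 0x89
  0x89 ⊕ 0x4C = 0xC5
  0xC5 ⊕ 0xBB = 0x7E
  0x7E ⊕ 0x93 = 0xED
  0xED ⊕ 0x34 = 0xD9
  0xD9 ⊕ 0x2E = 0xF7
  0xF7 ⊕ 0x76 = 0x81
  0x81 ⊕ 0x45 = 0xC4

C4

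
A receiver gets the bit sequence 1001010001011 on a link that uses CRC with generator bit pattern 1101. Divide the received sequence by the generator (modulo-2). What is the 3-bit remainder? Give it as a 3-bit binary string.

Modulo-2 division of 1001010001011 by 1101:
  pos 0: 1001 XOR 1101 = 0100
  pos 1: 1000 XOR 1101 = 0101
  pos 2: 1011 XOR 1101 = 0110
  pos 3: 1100 XOR 1101 = 0001
  pos 6: 1001 XOR 1101 = 0100
  pos 7: 1000 XOR 1101 = 0101
  pos 8: 1011 XOR 1101 = 0110
  pos 9: 1101 XOR 1101 = 0000
Remainder = 000 (zero — the frame passes the CRC check).

000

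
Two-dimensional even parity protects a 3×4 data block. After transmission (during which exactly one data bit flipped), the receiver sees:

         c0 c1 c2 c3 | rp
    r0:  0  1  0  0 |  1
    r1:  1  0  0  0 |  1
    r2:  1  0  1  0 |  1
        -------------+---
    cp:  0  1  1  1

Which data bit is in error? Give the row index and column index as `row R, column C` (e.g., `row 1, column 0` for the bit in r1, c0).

row 2, column 3

Recompute each row's even parity and compare to rp:
  r0: data parity 1, sent rp 1 → ok
  r1: data parity 1, sent rp 1 → ok
  r2: data parity 0, sent rp 1 → mismatch
Recompute each column's even parity and compare to cp:
  c0: data parity 0, sent cp 0 → ok
  c1: data parity 1, sent cp 1 → ok
  c2: data parity 1, sent cp 1 → ok
  c3: data parity 0, sent cp 1 → mismatch
Exactly one row (r2) and one column (c3) fail → the flipped bit is at their intersection.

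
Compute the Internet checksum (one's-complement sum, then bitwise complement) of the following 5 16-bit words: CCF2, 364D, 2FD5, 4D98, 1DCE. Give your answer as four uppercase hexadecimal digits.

6184

One's-complement addition (fold any carry out of bit 15 back into bit 0):
  0xCCF2 + 0x364D = 0x1033F → wrap carry → 0x0340
  0x0340 + 0x2FD5 = 0x03315
  0x3315 + 0x4D98 = 0x080AD
  0x80AD + 0x1DCE = 0x09E7B
One's-complement sum = 0x9E7B.
Checksum = ~0x9E7B & 0xFFFF = 0x6184.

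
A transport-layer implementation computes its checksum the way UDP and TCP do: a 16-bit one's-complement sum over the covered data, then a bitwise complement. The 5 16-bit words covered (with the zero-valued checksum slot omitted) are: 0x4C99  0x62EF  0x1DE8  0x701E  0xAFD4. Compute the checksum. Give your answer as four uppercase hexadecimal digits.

129C

One's-complement addition (fold any carry out of bit 15 back into bit 0):
  0x4C99 + 0x62EF = 0x0AF88
  0xAF88 + 0x1DE8 = 0x0CD70
  0xCD70 + 0x701E = 0x13D8E → wrap carry → 0x3D8F
  0x3D8F + 0xAFD4 = 0x0ED63
One's-complement sum = 0xED63.
Checksum = ~0xED63 & 0xFFFF = 0x129C.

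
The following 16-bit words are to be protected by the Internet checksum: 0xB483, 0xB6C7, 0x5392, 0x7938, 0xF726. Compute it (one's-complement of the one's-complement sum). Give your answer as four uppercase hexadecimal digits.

One's-complement addition (fold any carry out of bit 15 back into bit 0):
  0xB483 + 0xB6C7 = 0x16B4A → wrap carry → 0x6B4B
  0x6B4B + 0x5392 = 0x0BEDD
  0xBEDD + 0x7938 = 0x13815 → wrap carry → 0x3816
  0x3816 + 0xF726 = 0x12F3C → wrap carry → 0x2F3D
One's-complement sum = 0x2F3D.
Checksum = ~0x2F3D & 0xFFFF = 0xD0C2.

D0C2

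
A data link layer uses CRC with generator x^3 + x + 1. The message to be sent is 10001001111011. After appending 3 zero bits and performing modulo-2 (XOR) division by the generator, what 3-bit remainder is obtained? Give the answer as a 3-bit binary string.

100

Append 3 zeros: 10001001111011000. Divide by 1011 (XOR where the leading bit is 1):
  pos 0: 1000 XOR 1011 = 0011
  pos 2: 1110 XOR 1011 = 0101
  pos 3: 1010 XOR 1011 = 0001
  pos 6: 1111 XOR 1011 = 0100
  pos 7: 1001 XOR 1011 = 0010
  pos 9: 1001 XOR 1011 = 0010
  pos 11: 1010 XOR 1011 = 0001
Remainder (last 3 bits) = 100. This is the CRC / FCS.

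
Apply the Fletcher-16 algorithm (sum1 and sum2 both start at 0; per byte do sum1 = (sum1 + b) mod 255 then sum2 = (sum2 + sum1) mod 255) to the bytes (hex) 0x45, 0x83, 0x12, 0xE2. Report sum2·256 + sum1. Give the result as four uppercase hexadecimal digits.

A6BD

Running sums (mod 255):
  after byte 0 (0x45): sum1=69, sum2=69
  after byte 1 (0x83): sum1=200, sum2=14
  after byte 2 (0x12): sum1=218, sum2=232
  after byte 3 (0xE2): sum1=189, sum2=166
Checksum = sum2·256 + sum1 = 166·256 + 189 = 42685 = 0xA6BD.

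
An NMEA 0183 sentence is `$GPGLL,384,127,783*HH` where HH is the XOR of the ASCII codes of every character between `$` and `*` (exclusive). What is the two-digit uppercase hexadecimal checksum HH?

4B

XOR the ASCII codes of the payload characters:
  'G' = 0x47 → acc = 0x47
  'P' = 0x50 → acc = 0x17
  'G' = 0x47 → acc = 0x50
  'L' = 0x4C → acc = 0x1C
  'L' = 0x4C → acc = 0x50
  ',' = 0x2C → acc = 0x7C
  '3' = 0x33 → acc = 0x4F
  '8' = 0x38 → acc = 0x77
  '4' = 0x34 → acc = 0x43
  ',' = 0x2C → acc = 0x6F
  '1' = 0x31 → acc = 0x5E
  '2' = 0x32 → acc = 0x6C
  '7' = 0x37 → acc = 0x5B
  ',' = 0x2C → acc = 0x77
  '7' = 0x37 → acc = 0x40
  '8' = 0x38 → acc = 0x78
  '3' = 0x33 → acc = 0x4B
Checksum = 0x4B.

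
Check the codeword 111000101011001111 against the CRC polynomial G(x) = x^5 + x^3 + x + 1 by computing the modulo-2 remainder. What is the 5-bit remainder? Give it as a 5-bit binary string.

01000

Modulo-2 division of 111000101011001111 by 101011:
  pos 0: 111000 XOR 101011 = 010011
  pos 1: 100111 XOR 101011 = 001100
  pos 3: 110001 XOR 101011 = 011010
  pos 4: 110100 XOR 101011 = 011111
  pos 5: 111111 XOR 101011 = 010100
  pos 6: 101001 XOR 101011 = 000010
  pos 10: 100011 XOR 101011 = 001000
  pos 12: 100011 XOR 101011 = 001000
Remainder = 01000 (nonzero — an error is detected).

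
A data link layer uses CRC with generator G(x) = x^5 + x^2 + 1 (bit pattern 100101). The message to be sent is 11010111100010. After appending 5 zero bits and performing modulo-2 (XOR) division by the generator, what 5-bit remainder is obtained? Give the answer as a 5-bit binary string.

00001

Append 5 zeros: 1101011110001000000. Divide by 100101 (XOR where the leading bit is 1):
  pos 0: 110101 XOR 100101 = 010000
  pos 1: 100001 XOR 100101 = 000100
  pos 4: 100110 XOR 100101 = 000011
  pos 8: 110010 XOR 100101 = 010111
  pos 9: 101110 XOR 100101 = 001011
  pos 11: 101100 XOR 100101 = 001001
  pos 13: 100100 XOR 100101 = 000001
Remainder (last 5 bits) = 00001. This is the CRC / FCS.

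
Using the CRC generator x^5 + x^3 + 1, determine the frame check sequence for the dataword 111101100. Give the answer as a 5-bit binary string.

Append 5 zeros: 11110110000000. Divide by 101001 (XOR where the leading bit is 1):
  pos 0: 111101 XOR 101001 = 010100
  pos 1: 101001 XOR 101001 = 000000
Remainder (last 5 bits) = 00000. This is the CRC / FCS.

00000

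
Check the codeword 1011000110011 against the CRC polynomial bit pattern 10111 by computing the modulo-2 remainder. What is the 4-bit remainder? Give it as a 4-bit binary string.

Modulo-2 division of 1011000110011 by 10111:
  pos 0: 10110 XOR 10111 = 00001
  pos 4: 10011 XOR 10111 = 00100
  pos 6: 10000 XOR 10111 = 00111
  pos 8: 11111 XOR 10111 = 01000
Remainder = 1000 (nonzero — an error is detected).

1000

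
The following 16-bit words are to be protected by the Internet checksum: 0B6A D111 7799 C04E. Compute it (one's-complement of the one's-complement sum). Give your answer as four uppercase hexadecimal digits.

EB9B

One's-complement addition (fold any carry out of bit 15 back into bit 0):
  0x0B6A + 0xD111 = 0x0DC7B
  0xDC7B + 0x7799 = 0x15414 → wrap carry → 0x5415
  0x5415 + 0xC04E = 0x11463 → wrap carry → 0x1464
One's-complement sum = 0x1464.
Checksum = ~0x1464 & 0xFFFF = 0xEB9B.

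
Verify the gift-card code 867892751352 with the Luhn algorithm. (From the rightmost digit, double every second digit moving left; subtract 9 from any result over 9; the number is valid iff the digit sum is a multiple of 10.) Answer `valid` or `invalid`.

invalid

From the right, keep odd positions and double even positions (subtract 9 from any doubled value over 9):
  doubled (positions 2,4,...): 1 2 5 9 5 7 → sum 29
  kept (positions 1,3,...): 2 3 5 2 8 6 → sum 26
Total = 55.
55 mod 10 = 5, so the number is invalid.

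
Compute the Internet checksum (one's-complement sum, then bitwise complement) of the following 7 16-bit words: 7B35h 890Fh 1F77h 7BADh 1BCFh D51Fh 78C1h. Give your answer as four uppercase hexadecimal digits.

F6E5

One's-complement addition (fold any carry out of bit 15 back into bit 0):
  0x7B35 + 0x890F = 0x10444 → wrap carry → 0x0445
  0x0445 + 0x1F77 = 0x023BC
  0x23BC + 0x7BAD = 0x09F69
  0x9F69 + 0x1BCF = 0x0BB38
  0xBB38 + 0xD51F = 0x19057 → wrap carry → 0x9058
  0x9058 + 0x78C1 = 0x10919 → wrap carry → 0x091A
One's-complement sum = 0x091A.
Checksum = ~0x091A & 0xFFFF = 0xF6E5.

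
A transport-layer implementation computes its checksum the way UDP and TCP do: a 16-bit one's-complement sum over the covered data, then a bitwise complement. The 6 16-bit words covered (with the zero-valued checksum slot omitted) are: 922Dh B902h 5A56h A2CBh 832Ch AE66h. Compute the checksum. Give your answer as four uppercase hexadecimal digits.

One's-complement addition (fold any carry out of bit 15 back into bit 0):
  0x922D + 0xB902 = 0x14B2F → wrap carry → 0x4B30
  0x4B30 + 0x5A56 = 0x0A586
  0xA586 + 0xA2CB = 0x14851 → wrap carry → 0x4852
  0x4852 + 0x832C = 0x0CB7E
  0xCB7E + 0xAE66 = 0x179E4 → wrap carry → 0x79E5
One's-complement sum = 0x79E5.
Checksum = ~0x79E5 & 0xFFFF = 0x861A.

861A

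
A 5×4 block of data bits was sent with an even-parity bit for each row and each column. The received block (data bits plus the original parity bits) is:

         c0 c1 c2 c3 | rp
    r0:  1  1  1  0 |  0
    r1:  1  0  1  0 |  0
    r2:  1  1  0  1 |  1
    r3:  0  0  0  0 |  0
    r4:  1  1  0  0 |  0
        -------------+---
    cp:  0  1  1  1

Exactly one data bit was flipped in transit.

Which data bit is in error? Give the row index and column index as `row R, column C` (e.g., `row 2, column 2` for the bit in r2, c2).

Recompute each row's even parity and compare to rp:
  r0: data parity 1, sent rp 0 → mismatch
  r1: data parity 0, sent rp 0 → ok
  r2: data parity 1, sent rp 1 → ok
  r3: data parity 0, sent rp 0 → ok
  r4: data parity 0, sent rp 0 → ok
Recompute each column's even parity and compare to cp:
  c0: data parity 0, sent cp 0 → ok
  c1: data parity 1, sent cp 1 → ok
  c2: data parity 0, sent cp 1 → mismatch
  c3: data parity 1, sent cp 1 → ok
Exactly one row (r0) and one column (c2) fail → the flipped bit is at their intersection.

row 0, column 2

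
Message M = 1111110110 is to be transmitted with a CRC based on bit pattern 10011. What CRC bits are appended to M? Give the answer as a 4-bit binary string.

1110

Append 4 zeros: 11111101100000. Divide by 10011 (XOR where the leading bit is 1):
  pos 0: 11111 XOR 10011 = 01100
  pos 1: 11001 XOR 10011 = 01010
  pos 2: 10100 XOR 10011 = 00111
  pos 4: 11111 XOR 10011 = 01100
  pos 5: 11000 XOR 10011 = 01011
  pos 6: 10110 XOR 10011 = 00101
  pos 8: 10100 XOR 10011 = 00111
Remainder (last 4 bits) = 1110. This is the CRC / FCS.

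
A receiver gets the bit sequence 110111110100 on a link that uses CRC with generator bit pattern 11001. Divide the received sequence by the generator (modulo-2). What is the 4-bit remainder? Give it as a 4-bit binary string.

Modulo-2 division of 110111110100 by 11001:
  pos 0: 11011 XOR 11001 = 00010
  pos 3: 10111 XOR 11001 = 01110
  pos 4: 11100 XOR 11001 = 00101
  pos 6: 10110 XOR 11001 = 01111
  pos 7: 11110 XOR 11001 = 00111
Remainder = 0111 (nonzero — an error is detected).

0111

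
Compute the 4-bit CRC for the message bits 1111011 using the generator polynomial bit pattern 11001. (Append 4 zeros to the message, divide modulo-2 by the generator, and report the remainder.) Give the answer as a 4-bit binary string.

0100

Append 4 zeros: 11110110000. Divide by 11001 (XOR where the leading bit is 1):
  pos 0: 11110 XOR 11001 = 00111
  pos 2: 11111 XOR 11001 = 00110
  pos 4: 11000 XOR 11001 = 00001
Remainder (last 4 bits) = 0100. This is the CRC / FCS.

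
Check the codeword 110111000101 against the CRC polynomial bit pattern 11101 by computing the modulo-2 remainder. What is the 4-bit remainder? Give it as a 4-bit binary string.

1101

Modulo-2 division of 110111000101 by 11101:
  pos 0: 11011 XOR 11101 = 00110
  pos 2: 11010 XOR 11101 = 00111
  pos 4: 11100 XOR 11101 = 00001
Remainder = 1101 (nonzero — an error is detected).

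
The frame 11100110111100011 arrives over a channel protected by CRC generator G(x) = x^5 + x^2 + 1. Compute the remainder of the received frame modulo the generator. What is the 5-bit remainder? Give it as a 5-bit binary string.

Modulo-2 division of 11100110111100011 by 100101:
  pos 0: 111001 XOR 100101 = 011100
  pos 1: 111001 XOR 100101 = 011100
  pos 2: 111000 XOR 100101 = 011101
  pos 3: 111011 XOR 100101 = 011110
  pos 4: 111101 XOR 100101 = 011000
  pos 5: 110001 XOR 100101 = 010100
  pos 6: 101001 XOR 100101 = 001100
  pos 8: 110000 XOR 100101 = 010101
  pos 9: 101010 XOR 100101 = 001111
  pos 11: 111111 XOR 100101 = 011010
Remainder = 11010 (nonzero — an error is detected).

11010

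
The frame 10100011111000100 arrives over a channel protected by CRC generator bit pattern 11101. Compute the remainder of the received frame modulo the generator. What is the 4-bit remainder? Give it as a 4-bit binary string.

Modulo-2 division of 10100011111000100 by 11101:
  pos 0: 10100 XOR 11101 = 01001
  pos 1: 10010 XOR 11101 = 01111
  pos 2: 11111 XOR 11101 = 00010
  pos 5: 10111 XOR 11101 = 01010
  pos 6: 10101 XOR 11101 = 01000
  pos 7: 10000 XOR 11101 = 01101
  pos 8: 11010 XOR 11101 = 00111
  pos 10: 11101 XOR 11101 = 00000
Remainder = 0000 (zero — the frame passes the CRC check).

0000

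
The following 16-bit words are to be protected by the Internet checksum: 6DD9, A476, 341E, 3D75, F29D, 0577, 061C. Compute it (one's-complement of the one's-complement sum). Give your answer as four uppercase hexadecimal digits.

One's-complement addition (fold any carry out of bit 15 back into bit 0):
  0x6DD9 + 0xA476 = 0x1124F → wrap carry → 0x1250
  0x1250 + 0x341E = 0x0466E
  0x466E + 0x3D75 = 0x083E3
  0x83E3 + 0xF29D = 0x17680 → wrap carry → 0x7681
  0x7681 + 0x0577 = 0x07BF8
  0x7BF8 + 0x061C = 0x08214
One's-complement sum = 0x8214.
Checksum = ~0x8214 & 0xFFFF = 0x7DEB.

7DEB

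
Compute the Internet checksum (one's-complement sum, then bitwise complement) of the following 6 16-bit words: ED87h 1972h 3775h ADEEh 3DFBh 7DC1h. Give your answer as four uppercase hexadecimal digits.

One's-complement addition (fold any carry out of bit 15 back into bit 0):
  0xED87 + 0x1972 = 0x106F9 → wrap carry → 0x06FA
  0x06FA + 0x3775 = 0x03E6F
  0x3E6F + 0xADEE = 0x0EC5D
  0xEC5D + 0x3DFB = 0x12A58 → wrap carry → 0x2A59
  0x2A59 + 0x7DC1 = 0x0A81A
One's-complement sum = 0xA81A.
Checksum = ~0xA81A & 0xFFFF = 0x57E5.

57E5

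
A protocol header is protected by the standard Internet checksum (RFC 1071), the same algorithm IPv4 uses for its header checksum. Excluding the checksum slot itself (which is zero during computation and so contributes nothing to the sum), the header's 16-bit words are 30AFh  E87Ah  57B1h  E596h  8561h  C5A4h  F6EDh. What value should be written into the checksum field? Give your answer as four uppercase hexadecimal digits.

6799

One's-complement addition (fold any carry out of bit 15 back into bit 0):
  0x30AF + 0xE87A = 0x11929 → wrap carry → 0x192A
  0x192A + 0x57B1 = 0x070DB
  0x70DB + 0xE596 = 0x15671 → wrap carry → 0x5672
  0x5672 + 0x8561 = 0x0DBD3
  0xDBD3 + 0xC5A4 = 0x1A177 → wrap carry → 0xA178
  0xA178 + 0xF6ED = 0x19865 → wrap carry → 0x9866
One's-complement sum = 0x9866.
Checksum = ~0x9866 & 0xFFFF = 0x6799.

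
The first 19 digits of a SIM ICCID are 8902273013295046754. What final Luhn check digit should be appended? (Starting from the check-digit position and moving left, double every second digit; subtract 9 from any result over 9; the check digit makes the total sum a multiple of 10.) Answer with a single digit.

Partial digits right→left: 4 5 7 6 4 0 5 9 2 3 1 0 3 7 2 2 0 9 8
Double every second digit counting from the check-digit position (so the 1st, 3rd, 5th, ... of the partial from the right).
  doubled (with −9 where >9): 8 5 8 1 4 2 6 4 0 7 → sum 45
  kept as-is: 5 6 0 9 3 0 7 2 9 → sum 41
Total = 45 + 41 = 86.
Check digit = (10 − (86 mod 10)) mod 10 = 4.

4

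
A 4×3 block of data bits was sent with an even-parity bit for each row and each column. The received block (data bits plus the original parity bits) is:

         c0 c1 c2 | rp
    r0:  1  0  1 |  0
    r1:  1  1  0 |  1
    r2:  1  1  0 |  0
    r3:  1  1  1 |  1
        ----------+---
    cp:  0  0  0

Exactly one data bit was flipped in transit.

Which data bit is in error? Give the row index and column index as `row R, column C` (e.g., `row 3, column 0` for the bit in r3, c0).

Recompute each row's even parity and compare to rp:
  r0: data parity 0, sent rp 0 → ok
  r1: data parity 0, sent rp 1 → mismatch
  r2: data parity 0, sent rp 0 → ok
  r3: data parity 1, sent rp 1 → ok
Recompute each column's even parity and compare to cp:
  c0: data parity 0, sent cp 0 → ok
  c1: data parity 1, sent cp 0 → mismatch
  c2: data parity 0, sent cp 0 → ok
Exactly one row (r1) and one column (c1) fail → the flipped bit is at their intersection.

row 1, column 1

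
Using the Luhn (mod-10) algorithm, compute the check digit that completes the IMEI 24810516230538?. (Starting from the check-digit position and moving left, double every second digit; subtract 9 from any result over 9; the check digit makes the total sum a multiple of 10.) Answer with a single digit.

6

Partial digits right→left: 8 3 5 0 3 2 6 1 5 0 1 8 4 2
Double every second digit counting from the check-digit position (so the 1st, 3rd, 5th, ... of the partial from the right).
  doubled (with −9 where >9): 7 1 6 3 1 2 8 → sum 28
  kept as-is: 3 0 2 1 0 8 2 → sum 16
Total = 28 + 16 = 44.
Check digit = (10 − (44 mod 10)) mod 10 = 6.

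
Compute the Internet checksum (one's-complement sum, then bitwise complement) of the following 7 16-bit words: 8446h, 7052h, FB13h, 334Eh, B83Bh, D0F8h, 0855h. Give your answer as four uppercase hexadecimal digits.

One's-complement addition (fold any carry out of bit 15 back into bit 0):
  0x8446 + 0x7052 = 0x0F498
  0xF498 + 0xFB13 = 0x1EFAB → wrap carry → 0xEFAC
  0xEFAC + 0x334E = 0x122FA → wrap carry → 0x22FB
  0x22FB + 0xB83B = 0x0DB36
  0xDB36 + 0xD0F8 = 0x1AC2E → wrap carry → 0xAC2F
  0xAC2F + 0x0855 = 0x0B484
One's-complement sum = 0xB484.
Checksum = ~0xB484 & 0xFFFF = 0x4B7B.

4B7B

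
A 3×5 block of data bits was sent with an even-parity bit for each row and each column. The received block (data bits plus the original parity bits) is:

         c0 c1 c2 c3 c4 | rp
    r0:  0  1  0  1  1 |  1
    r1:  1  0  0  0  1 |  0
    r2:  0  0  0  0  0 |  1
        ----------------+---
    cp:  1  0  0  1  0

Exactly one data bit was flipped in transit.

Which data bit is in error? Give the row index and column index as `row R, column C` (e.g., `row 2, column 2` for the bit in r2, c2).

Recompute each row's even parity and compare to rp:
  r0: data parity 1, sent rp 1 → ok
  r1: data parity 0, sent rp 0 → ok
  r2: data parity 0, sent rp 1 → mismatch
Recompute each column's even parity and compare to cp:
  c0: data parity 1, sent cp 1 → ok
  c1: data parity 1, sent cp 0 → mismatch
  c2: data parity 0, sent cp 0 → ok
  c3: data parity 1, sent cp 1 → ok
  c4: data parity 0, sent cp 0 → ok
Exactly one row (r2) and one column (c1) fail → the flipped bit is at their intersection.

row 2, column 1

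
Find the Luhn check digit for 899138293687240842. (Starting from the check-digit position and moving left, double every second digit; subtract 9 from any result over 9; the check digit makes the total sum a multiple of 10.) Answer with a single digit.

7

Partial digits right→left: 2 4 8 0 4 2 7 8 6 3 9 2 8 3 1 9 9 8
Double every second digit counting from the check-digit position (so the 1st, 3rd, 5th, ... of the partial from the right).
  doubled (with −9 where >9): 4 7 8 5 3 9 7 2 9 → sum 54
  kept as-is: 4 0 2 8 3 2 3 9 8 → sum 39
Total = 54 + 39 = 93.
Check digit = (10 − (93 mod 10)) mod 10 = 7.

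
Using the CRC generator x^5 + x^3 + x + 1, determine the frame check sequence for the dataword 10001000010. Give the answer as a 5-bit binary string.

Append 5 zeros: 1000100001000000. Divide by 101011 (XOR where the leading bit is 1):
  pos 0: 100010 XOR 101011 = 001001
  pos 2: 100100 XOR 101011 = 001111
  pos 4: 111101 XOR 101011 = 010110
  pos 5: 101100 XOR 101011 = 000111
  pos 8: 111000 XOR 101011 = 010011
  pos 9: 100110 XOR 101011 = 001101
Remainder (last 5 bits) = 11010. This is the CRC / FCS.

11010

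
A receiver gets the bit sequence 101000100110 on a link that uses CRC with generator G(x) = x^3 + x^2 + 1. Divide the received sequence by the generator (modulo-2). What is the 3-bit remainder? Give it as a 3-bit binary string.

110

Modulo-2 division of 101000100110 by 1101:
  pos 0: 1010 XOR 1101 = 0111
  pos 1: 1110 XOR 1101 = 0011
  pos 3: 1101 XOR 1101 = 0000
Remainder = 110 (nonzero — an error is detected).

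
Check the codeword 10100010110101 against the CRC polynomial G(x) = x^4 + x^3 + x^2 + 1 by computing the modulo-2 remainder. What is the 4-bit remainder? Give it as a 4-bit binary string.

Modulo-2 division of 10100010110101 by 11101:
  pos 0: 10100 XOR 11101 = 01001
  pos 1: 10010 XOR 11101 = 01111
  pos 2: 11111 XOR 11101 = 00010
  pos 5: 10011 XOR 11101 = 01110
  pos 6: 11100 XOR 11101 = 00001
Remainder = 1101 (nonzero — an error is detected).

1101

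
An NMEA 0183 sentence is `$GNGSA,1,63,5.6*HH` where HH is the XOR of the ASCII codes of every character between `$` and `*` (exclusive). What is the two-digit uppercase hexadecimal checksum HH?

69

XOR the ASCII codes of the payload characters:
  'G' = 0x47 → acc = 0x47
  'N' = 0x4E → acc = 0x09
  'G' = 0x47 → acc = 0x4E
  'S' = 0x53 → acc = 0x1D
  'A' = 0x41 → acc = 0x5C
  ',' = 0x2C → acc = 0x70
  '1' = 0x31 → acc = 0x41
  ',' = 0x2C → acc = 0x6D
  '6' = 0x36 → acc = 0x5B
  '3' = 0x33 → acc = 0x68
  ',' = 0x2C → acc = 0x44
  '5' = 0x35 → acc = 0x71
  '.' = 0x2E → acc = 0x5F
  '6' = 0x36 → acc = 0x69
Checksum = 0x69.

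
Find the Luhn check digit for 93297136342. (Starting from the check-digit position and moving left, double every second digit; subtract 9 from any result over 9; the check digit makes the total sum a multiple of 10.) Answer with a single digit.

Partial digits right→left: 2 4 3 6 3 1 7 9 2 3 9
Double every second digit counting from the check-digit position (so the 1st, 3rd, 5th, ... of the partial from the right).
  doubled (with −9 where >9): 4 6 6 5 4 9 → sum 34
  kept as-is: 4 6 1 9 3 → sum 23
Total = 34 + 23 = 57.
Check digit = (10 − (57 mod 10)) mod 10 = 3.

3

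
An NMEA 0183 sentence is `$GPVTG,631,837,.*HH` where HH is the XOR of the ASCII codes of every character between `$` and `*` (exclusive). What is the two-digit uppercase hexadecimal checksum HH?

58

XOR the ASCII codes of the payload characters:
  'G' = 0x47 → acc = 0x47
  'P' = 0x50 → acc = 0x17
  'V' = 0x56 → acc = 0x41
  'T' = 0x54 → acc = 0x15
  'G' = 0x47 → acc = 0x52
  ',' = 0x2C → acc = 0x7E
  '6' = 0x36 → acc = 0x48
  '3' = 0x33 → acc = 0x7B
  '1' = 0x31 → acc = 0x4A
  ',' = 0x2C → acc = 0x66
  '8' = 0x38 → acc = 0x5E
  '3' = 0x33 → acc = 0x6D
  '7' = 0x37 → acc = 0x5A
  ',' = 0x2C → acc = 0x76
  '.' = 0x2E → acc = 0x58
Checksum = 0x58.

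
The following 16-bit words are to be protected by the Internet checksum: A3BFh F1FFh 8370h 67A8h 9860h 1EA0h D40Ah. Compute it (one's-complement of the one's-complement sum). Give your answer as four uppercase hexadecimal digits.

F41B

One's-complement addition (fold any carry out of bit 15 back into bit 0):
  0xA3BF + 0xF1FF = 0x195BE → wrap carry → 0x95BF
  0x95BF + 0x8370 = 0x1192F → wrap carry → 0x1930
  0x1930 + 0x67A8 = 0x080D8
  0x80D8 + 0x9860 = 0x11938 → wrap carry → 0x1939
  0x1939 + 0x1EA0 = 0x037D9
  0x37D9 + 0xD40A = 0x10BE3 → wrap carry → 0x0BE4
One's-complement sum = 0x0BE4.
Checksum = ~0x0BE4 & 0xFFFF = 0xF41B.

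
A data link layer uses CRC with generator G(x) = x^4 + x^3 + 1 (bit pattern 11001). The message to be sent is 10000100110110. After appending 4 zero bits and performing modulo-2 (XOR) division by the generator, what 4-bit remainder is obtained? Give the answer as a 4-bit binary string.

1000

Append 4 zeros: 100001001101100000. Divide by 11001 (XOR where the leading bit is 1):
  pos 0: 10000 XOR 11001 = 01001
  pos 1: 10011 XOR 11001 = 01010
  pos 2: 10100 XOR 11001 = 01101
  pos 3: 11010 XOR 11001 = 00011
  pos 6: 11110 XOR 11001 = 00111
  pos 8: 11111 XOR 11001 = 00110
  pos 10: 11000 XOR 11001 = 00001
Remainder (last 4 bits) = 1000. This is the CRC / FCS.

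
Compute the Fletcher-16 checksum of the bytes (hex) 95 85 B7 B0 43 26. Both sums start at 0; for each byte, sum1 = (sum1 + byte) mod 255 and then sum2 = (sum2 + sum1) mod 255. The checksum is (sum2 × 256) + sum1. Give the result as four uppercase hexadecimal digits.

Running sums (mod 255):
  after byte 0 (95): sum1=149, sum2=149
  after byte 1 (85): sum1=27, sum2=176
  after byte 2 (B7): sum1=210, sum2=131
  after byte 3 (B0): sum1=131, sum2=7
  after byte 4 (43): sum1=198, sum2=205
  after byte 5 (26): sum1=236, sum2=186
Checksum = sum2·256 + sum1 = 186·256 + 236 = 47852 = 0xBAEC.

BAEC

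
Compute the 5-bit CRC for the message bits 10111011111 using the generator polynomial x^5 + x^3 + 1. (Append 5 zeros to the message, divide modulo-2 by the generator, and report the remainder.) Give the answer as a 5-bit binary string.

Append 5 zeros: 1011101111100000. Divide by 101001 (XOR where the leading bit is 1):
  pos 0: 101110 XOR 101001 = 000111
  pos 3: 111111 XOR 101001 = 010110
  pos 4: 101101 XOR 101001 = 000100
  pos 7: 100100 XOR 101001 = 001101
  pos 9: 110100 XOR 101001 = 011101
  pos 10: 111010 XOR 101001 = 010011
Remainder (last 5 bits) = 10011. This is the CRC / FCS.

10011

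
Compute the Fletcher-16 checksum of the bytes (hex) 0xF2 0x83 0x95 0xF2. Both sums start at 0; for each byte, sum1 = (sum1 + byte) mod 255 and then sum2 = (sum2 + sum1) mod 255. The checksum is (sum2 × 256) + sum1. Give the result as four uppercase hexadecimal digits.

Running sums (mod 255):
  after byte 0 (0xF2): sum1=242, sum2=242
  after byte 1 (0x83): sum1=118, sum2=105
  after byte 2 (0x95): sum1=12, sum2=117
  after byte 3 (0xF2): sum1=254, sum2=116
Checksum = sum2·256 + sum1 = 116·256 + 254 = 29950 = 0x74FE.

74FE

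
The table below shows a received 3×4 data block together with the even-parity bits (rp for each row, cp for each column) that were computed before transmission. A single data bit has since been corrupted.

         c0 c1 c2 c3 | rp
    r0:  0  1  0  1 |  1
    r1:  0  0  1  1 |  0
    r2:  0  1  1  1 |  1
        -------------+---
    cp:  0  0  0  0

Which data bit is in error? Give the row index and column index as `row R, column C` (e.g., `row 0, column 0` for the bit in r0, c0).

row 0, column 3

Recompute each row's even parity and compare to rp:
  r0: data parity 0, sent rp 1 → mismatch
  r1: data parity 0, sent rp 0 → ok
  r2: data parity 1, sent rp 1 → ok
Recompute each column's even parity and compare to cp:
  c0: data parity 0, sent cp 0 → ok
  c1: data parity 0, sent cp 0 → ok
  c2: data parity 0, sent cp 0 → ok
  c3: data parity 1, sent cp 0 → mismatch
Exactly one row (r0) and one column (c3) fail → the flipped bit is at their intersection.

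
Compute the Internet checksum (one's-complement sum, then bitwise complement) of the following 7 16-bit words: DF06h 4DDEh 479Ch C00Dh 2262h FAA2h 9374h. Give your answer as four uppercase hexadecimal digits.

1AF7

One's-complement addition (fold any carry out of bit 15 back into bit 0):
  0xDF06 + 0x4DDE = 0x12CE4 → wrap carry → 0x2CE5
  0x2CE5 + 0x479C = 0x07481
  0x7481 + 0xC00D = 0x1348E → wrap carry → 0x348F
  0x348F + 0x2262 = 0x056F1
  0x56F1 + 0xFAA2 = 0x15193 → wrap carry → 0x5194
  0x5194 + 0x9374 = 0x0E508
One's-complement sum = 0xE508.
Checksum = ~0xE508 & 0xFFFF = 0x1AF7.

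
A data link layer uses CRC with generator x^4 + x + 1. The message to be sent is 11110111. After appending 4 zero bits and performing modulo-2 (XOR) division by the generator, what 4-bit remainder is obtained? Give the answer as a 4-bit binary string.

Append 4 zeros: 111101110000. Divide by 10011 (XOR where the leading bit is 1):
  pos 0: 11110 XOR 10011 = 01101
  pos 1: 11011 XOR 10011 = 01000
  pos 2: 10001 XOR 10011 = 00010
  pos 5: 10100 XOR 10011 = 00111
  pos 7: 11100 XOR 10011 = 01111
Remainder (last 4 bits) = 1111. This is the CRC / FCS.

1111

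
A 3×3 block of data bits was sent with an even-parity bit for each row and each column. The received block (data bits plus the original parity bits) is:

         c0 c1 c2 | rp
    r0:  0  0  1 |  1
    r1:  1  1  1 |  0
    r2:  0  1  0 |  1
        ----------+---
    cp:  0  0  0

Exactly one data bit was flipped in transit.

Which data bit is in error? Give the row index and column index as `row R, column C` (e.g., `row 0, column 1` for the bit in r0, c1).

row 1, column 0

Recompute each row's even parity and compare to rp:
  r0: data parity 1, sent rp 1 → ok
  r1: data parity 1, sent rp 0 → mismatch
  r2: data parity 1, sent rp 1 → ok
Recompute each column's even parity and compare to cp:
  c0: data parity 1, sent cp 0 → mismatch
  c1: data parity 0, sent cp 0 → ok
  c2: data parity 0, sent cp 0 → ok
Exactly one row (r1) and one column (c0) fail → the flipped bit is at their intersection.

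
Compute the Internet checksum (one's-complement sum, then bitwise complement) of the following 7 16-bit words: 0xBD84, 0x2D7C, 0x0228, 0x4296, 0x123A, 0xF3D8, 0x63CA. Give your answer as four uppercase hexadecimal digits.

6663

One's-complement addition (fold any carry out of bit 15 back into bit 0):
  0xBD84 + 0x2D7C = 0x0EB00
  0xEB00 + 0x0228 = 0x0ED28
  0xED28 + 0x4296 = 0x12FBE → wrap carry → 0x2FBF
  0x2FBF + 0x123A = 0x041F9
  0x41F9 + 0xF3D8 = 0x135D1 → wrap carry → 0x35D2
  0x35D2 + 0x63CA = 0x0999C
One's-complement sum = 0x999C.
Checksum = ~0x999C & 0xFFFF = 0x6663.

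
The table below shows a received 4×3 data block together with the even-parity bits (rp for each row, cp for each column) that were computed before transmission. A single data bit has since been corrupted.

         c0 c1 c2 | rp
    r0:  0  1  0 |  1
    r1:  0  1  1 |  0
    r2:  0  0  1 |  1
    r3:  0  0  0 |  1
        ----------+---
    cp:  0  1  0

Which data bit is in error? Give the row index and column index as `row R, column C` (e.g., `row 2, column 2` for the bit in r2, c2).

row 3, column 1

Recompute each row's even parity and compare to rp:
  r0: data parity 1, sent rp 1 → ok
  r1: data parity 0, sent rp 0 → ok
  r2: data parity 1, sent rp 1 → ok
  r3: data parity 0, sent rp 1 → mismatch
Recompute each column's even parity and compare to cp:
  c0: data parity 0, sent cp 0 → ok
  c1: data parity 0, sent cp 1 → mismatch
  c2: data parity 0, sent cp 0 → ok
Exactly one row (r3) and one column (c1) fail → the flipped bit is at their intersection.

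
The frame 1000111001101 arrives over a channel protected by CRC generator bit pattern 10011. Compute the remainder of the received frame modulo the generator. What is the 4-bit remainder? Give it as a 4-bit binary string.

0000

Modulo-2 division of 1000111001101 by 10011:
  pos 0: 10001 XOR 10011 = 00010
  pos 3: 10110 XOR 10011 = 00101
  pos 5: 10101 XOR 10011 = 00110
  pos 7: 11010 XOR 10011 = 01001
  pos 8: 10011 XOR 10011 = 00000
Remainder = 0000 (zero — the frame passes the CRC check).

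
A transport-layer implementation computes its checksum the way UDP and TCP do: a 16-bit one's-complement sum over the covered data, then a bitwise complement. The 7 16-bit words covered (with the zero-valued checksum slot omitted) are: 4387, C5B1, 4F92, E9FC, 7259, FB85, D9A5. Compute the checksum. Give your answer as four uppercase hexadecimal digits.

75B2

One's-complement addition (fold any carry out of bit 15 back into bit 0):
  0x4387 + 0xC5B1 = 0x10938 → wrap carry → 0x0939
  0x0939 + 0x4F92 = 0x058CB
  0x58CB + 0xE9FC = 0x142C7 → wrap carry → 0x42C8
  0x42C8 + 0x7259 = 0x0B521
  0xB521 + 0xFB85 = 0x1B0A6 → wrap carry → 0xB0A7
  0xB0A7 + 0xD9A5 = 0x18A4C → wrap carry → 0x8A4D
One's-complement sum = 0x8A4D.
Checksum = ~0x8A4D & 0xFFFF = 0x75B2.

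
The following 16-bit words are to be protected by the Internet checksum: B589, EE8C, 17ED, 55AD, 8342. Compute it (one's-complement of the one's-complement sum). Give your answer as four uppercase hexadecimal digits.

6B0C

One's-complement addition (fold any carry out of bit 15 back into bit 0):
  0xB589 + 0xEE8C = 0x1A415 → wrap carry → 0xA416
  0xA416 + 0x17ED = 0x0BC03
  0xBC03 + 0x55AD = 0x111B0 → wrap carry → 0x11B1
  0x11B1 + 0x8342 = 0x094F3
One's-complement sum = 0x94F3.
Checksum = ~0x94F3 & 0xFFFF = 0x6B0C.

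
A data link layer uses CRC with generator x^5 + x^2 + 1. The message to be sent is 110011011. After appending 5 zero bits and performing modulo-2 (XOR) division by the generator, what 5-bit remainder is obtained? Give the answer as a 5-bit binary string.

01010

Append 5 zeros: 11001101100000. Divide by 100101 (XOR where the leading bit is 1):
  pos 0: 110011 XOR 100101 = 010110
  pos 1: 101100 XOR 100101 = 001001
  pos 3: 100111 XOR 100101 = 000010
  pos 7: 100000 XOR 100101 = 000101
Remainder (last 5 bits) = 01010. This is the CRC / FCS.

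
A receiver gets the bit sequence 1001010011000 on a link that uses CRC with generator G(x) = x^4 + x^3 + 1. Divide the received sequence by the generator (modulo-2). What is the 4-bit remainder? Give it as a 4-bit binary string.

0000

Modulo-2 division of 1001010011000 by 11001:
  pos 0: 10010 XOR 11001 = 01011
  pos 1: 10111 XOR 11001 = 01110
  pos 2: 11100 XOR 11001 = 00101
  pos 4: 10101 XOR 11001 = 01100
  pos 5: 11001 XOR 11001 = 00000
Remainder = 0000 (zero — the frame passes the CRC check).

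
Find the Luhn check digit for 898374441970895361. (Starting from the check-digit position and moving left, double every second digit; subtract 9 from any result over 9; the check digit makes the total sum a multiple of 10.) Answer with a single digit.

9

Partial digits right→left: 1 6 3 5 9 8 0 7 9 1 4 4 4 7 3 8 9 8
Double every second digit counting from the check-digit position (so the 1st, 3rd, 5th, ... of the partial from the right).
  doubled (with −9 where >9): 2 6 9 0 9 8 8 6 9 → sum 57
  kept as-is: 6 5 8 7 1 4 7 8 8 → sum 54
Total = 57 + 54 = 111.
Check digit = (10 − (111 mod 10)) mod 10 = 9.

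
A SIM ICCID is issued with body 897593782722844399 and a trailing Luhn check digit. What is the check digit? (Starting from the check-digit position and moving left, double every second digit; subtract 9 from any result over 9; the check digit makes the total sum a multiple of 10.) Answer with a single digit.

9

Partial digits right→left: 9 9 3 4 4 8 2 2 7 2 8 7 3 9 5 7 9 8
Double every second digit counting from the check-digit position (so the 1st, 3rd, 5th, ... of the partial from the right).
  doubled (with −9 where >9): 9 6 8 4 5 7 6 1 9 → sum 55
  kept as-is: 9 4 8 2 2 7 9 7 8 → sum 56
Total = 55 + 56 = 111.
Check digit = (10 − (111 mod 10)) mod 10 = 9.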